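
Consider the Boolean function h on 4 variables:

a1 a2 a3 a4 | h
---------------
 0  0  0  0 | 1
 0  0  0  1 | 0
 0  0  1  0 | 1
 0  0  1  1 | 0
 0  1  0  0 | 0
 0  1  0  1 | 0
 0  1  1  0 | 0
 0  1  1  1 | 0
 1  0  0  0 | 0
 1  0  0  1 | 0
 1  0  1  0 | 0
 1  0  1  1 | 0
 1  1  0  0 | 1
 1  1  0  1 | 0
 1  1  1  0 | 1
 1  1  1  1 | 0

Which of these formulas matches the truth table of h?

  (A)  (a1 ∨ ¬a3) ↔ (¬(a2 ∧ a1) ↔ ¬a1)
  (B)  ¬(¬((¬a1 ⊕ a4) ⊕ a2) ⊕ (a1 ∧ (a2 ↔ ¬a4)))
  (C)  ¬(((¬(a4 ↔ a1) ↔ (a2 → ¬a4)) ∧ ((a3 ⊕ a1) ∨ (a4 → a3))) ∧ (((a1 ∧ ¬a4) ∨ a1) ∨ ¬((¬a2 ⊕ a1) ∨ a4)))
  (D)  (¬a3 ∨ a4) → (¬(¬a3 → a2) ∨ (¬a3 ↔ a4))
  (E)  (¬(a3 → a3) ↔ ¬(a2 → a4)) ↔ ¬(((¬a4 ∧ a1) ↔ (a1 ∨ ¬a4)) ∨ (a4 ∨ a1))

(A) fails at (0,0,0,1): the formula yields 1, h is 0.
(B) fails at (0,1,0,1): the formula yields 1, h is 0.
(C) fails at (0,0,0,1): the formula yields 1, h is 0.
(D) fails at (0,0,0,1): the formula yields 1, h is 0.
Only (E) survives; checking it on all 16 rows confirms it matches h.

E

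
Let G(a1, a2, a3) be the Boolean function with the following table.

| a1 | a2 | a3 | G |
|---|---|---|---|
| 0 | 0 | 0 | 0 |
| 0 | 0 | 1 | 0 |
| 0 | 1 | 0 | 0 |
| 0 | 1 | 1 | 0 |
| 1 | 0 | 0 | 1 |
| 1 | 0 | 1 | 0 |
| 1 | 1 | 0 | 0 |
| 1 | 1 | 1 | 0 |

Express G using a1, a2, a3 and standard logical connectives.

Only row (1,0,0) gives 1. That row's minterm a1·¬a2·¬a3 is G directly.

G(a1, a2, a3) = (a1 & ~a2) & ~a3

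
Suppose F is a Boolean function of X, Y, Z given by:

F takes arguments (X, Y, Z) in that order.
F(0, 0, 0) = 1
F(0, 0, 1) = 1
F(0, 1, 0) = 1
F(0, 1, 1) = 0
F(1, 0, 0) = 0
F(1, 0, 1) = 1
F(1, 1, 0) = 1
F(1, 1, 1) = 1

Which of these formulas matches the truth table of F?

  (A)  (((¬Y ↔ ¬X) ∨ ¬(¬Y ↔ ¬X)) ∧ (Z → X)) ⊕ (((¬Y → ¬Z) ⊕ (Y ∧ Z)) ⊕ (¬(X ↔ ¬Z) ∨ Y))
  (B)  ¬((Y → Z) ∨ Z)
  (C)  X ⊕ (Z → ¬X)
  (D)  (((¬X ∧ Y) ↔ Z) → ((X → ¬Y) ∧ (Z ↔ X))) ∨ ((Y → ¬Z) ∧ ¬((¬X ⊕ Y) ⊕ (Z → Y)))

D

(A): at (0,0,1) it gives 0, but F = 1 — eliminated.
(B): at (0,0,0) it gives 0, but F = 1 — eliminated.
(C): at (0,1,1) it gives 1, but F = 0 — eliminated.
Only (D) survives; checking it on all 8 rows confirms it matches F.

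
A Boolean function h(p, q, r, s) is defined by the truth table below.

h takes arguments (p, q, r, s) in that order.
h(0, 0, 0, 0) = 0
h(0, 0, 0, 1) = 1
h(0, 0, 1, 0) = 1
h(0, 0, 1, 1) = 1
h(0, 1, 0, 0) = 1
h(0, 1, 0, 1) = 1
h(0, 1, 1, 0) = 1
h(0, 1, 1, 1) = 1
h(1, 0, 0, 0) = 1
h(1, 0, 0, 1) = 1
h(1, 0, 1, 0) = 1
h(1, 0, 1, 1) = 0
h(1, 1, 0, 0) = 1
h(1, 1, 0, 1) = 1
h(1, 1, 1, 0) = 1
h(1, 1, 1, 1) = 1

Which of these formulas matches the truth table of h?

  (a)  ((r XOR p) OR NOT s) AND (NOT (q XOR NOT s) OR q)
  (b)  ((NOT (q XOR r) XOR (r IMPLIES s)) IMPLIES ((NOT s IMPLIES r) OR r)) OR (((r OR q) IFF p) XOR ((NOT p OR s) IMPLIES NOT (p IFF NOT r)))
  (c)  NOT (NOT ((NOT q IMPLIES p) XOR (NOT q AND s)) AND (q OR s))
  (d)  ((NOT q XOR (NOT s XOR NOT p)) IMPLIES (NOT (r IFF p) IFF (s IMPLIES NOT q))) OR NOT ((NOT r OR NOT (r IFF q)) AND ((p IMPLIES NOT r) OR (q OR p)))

(a): at (0,0,0,1) it gives 0, but h = 1 — eliminated.
(b): at (0,0,0,0) it gives 1, but h = 0 — eliminated.
(c): at (0,0,0,0) it gives 1, but h = 0 — eliminated.
(d) is the remaining candidate, and it agrees with h on all 16 inputs.

d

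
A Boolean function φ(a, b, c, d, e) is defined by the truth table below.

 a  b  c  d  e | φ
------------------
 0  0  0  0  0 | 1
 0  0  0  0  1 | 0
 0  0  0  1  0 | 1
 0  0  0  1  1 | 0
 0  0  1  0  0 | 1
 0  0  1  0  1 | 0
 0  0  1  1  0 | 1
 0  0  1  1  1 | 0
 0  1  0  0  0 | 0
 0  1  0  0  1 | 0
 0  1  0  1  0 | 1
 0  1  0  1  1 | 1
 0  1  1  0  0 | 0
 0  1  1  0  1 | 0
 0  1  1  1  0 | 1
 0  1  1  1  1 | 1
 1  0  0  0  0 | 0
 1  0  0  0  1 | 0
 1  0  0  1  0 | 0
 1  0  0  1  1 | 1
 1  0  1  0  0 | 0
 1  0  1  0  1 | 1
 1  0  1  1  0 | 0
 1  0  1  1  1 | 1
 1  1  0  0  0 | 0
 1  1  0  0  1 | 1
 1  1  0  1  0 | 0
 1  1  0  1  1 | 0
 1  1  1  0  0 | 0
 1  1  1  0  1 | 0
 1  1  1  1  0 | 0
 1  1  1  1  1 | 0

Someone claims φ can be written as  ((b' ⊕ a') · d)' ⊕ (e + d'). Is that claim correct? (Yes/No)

No

Evaluate ((b' ⊕ a') · d)' ⊕ (e + d') on each row and compare to φ:
  a=0, b=0, c=0, d=0, e=0: formula gives 0, but φ = 1 ✗
Since they disagree at (0,0,0,0,0), the expression is not a correct formula for φ.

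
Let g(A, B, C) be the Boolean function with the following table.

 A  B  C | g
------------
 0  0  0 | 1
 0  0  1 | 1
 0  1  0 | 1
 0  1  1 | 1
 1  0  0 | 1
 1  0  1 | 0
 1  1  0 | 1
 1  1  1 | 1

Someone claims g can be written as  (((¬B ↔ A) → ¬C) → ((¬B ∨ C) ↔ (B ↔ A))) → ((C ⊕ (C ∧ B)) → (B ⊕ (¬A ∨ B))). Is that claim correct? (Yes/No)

Test each input against both g and the formula:
  A=0, B=0, C=0: formula gives 1, g = 1 ✓
  A=0, B=0, C=1: formula gives 1, g = 1 ✓
  A=0, B=1, C=0: formula gives 1, g = 1 ✓
  A=0, B=1, C=1: formula gives 1, g = 1 ✓
  A=1, B=0, C=0: formula gives 1, g = 1 ✓
  … (the remaining 3 rows also agree.)
All 8 rows match — the expression computes g exactly.

Yes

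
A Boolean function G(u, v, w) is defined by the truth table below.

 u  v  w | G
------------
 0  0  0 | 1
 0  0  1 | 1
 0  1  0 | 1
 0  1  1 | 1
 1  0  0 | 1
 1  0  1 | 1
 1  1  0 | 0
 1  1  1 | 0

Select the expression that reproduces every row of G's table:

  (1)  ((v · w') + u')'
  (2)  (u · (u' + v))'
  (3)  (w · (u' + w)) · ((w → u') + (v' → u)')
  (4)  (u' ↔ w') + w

2

(1) disagrees with G on (0,0,0) (formula → 0, table → 1); rule it out.
(3) disagrees with G on (0,0,0) (formula → 0, table → 1); rule it out.
(4) disagrees with G on (1,0,0) (formula → 0, table → 1); rule it out.
(2) is the remaining candidate, and it agrees with G on all 8 inputs.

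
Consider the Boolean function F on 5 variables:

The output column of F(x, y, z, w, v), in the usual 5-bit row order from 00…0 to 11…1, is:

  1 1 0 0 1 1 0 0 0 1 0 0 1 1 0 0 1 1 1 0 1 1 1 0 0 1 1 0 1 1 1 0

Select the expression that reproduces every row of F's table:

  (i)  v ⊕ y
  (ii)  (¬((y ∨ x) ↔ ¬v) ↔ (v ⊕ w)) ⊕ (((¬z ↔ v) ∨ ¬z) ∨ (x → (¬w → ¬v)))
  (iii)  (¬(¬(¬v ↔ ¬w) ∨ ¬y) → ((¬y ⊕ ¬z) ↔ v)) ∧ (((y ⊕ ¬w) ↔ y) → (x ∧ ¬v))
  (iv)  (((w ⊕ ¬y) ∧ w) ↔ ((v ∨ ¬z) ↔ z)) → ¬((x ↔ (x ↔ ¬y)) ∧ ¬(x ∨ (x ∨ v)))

(i) disagrees with F on (0,0,0,0,0) (formula → 0, table → 1); rule it out.
(ii) disagrees with F on (0,1,0,0,1) (formula → 0, table → 1); rule it out.
(iv) disagrees with F on (0,0,0,0,0) (formula → 0, table → 1); rule it out.
Only (iii) survives; checking it on all 32 rows confirms it matches F.

iii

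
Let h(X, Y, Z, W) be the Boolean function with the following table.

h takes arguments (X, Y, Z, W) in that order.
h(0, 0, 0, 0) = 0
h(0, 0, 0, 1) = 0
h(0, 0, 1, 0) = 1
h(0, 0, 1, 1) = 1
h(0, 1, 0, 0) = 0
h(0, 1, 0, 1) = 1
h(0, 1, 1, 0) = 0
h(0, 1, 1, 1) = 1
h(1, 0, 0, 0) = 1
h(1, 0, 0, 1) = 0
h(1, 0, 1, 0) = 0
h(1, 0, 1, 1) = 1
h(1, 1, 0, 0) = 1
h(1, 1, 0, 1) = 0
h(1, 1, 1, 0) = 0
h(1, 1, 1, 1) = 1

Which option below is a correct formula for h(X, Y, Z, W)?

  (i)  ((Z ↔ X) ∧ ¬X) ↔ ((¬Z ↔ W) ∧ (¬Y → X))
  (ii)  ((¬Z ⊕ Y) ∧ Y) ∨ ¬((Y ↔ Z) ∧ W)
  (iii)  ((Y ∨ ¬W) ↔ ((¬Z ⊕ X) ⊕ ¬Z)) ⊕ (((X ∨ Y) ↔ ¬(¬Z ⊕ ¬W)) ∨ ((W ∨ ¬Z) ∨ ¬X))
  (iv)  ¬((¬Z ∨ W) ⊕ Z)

(ii) fails at (0,0,0,0): the formula yields 1, h is 0.
(iii) fails at (0,0,0,0): the formula yields 1, h is 0.
(iv) fails at (0,0,1,0): the formula yields 0, h is 1.
Only (i) survives; checking it on all 16 rows confirms it matches h.

i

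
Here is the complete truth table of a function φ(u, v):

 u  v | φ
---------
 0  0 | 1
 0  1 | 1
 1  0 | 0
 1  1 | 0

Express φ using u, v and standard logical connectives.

φ(u, v) = u'

The output is the negation of u.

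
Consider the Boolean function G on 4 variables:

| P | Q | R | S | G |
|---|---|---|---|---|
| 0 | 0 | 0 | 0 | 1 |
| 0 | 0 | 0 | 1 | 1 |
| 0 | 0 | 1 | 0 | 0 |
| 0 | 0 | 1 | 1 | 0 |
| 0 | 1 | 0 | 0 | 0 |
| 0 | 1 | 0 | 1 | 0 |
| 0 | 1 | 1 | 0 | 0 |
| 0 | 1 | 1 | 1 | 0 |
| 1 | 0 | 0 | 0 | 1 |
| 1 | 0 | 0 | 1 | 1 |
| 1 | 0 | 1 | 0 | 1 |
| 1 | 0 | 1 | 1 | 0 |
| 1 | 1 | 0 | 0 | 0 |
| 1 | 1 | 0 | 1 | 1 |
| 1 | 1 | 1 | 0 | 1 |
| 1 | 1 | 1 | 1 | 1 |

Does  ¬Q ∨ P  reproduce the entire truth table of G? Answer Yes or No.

Check the formula against G row by row:
  P=0, Q=0, R=0, S=0: formula gives 1, G = 1 ✓
  P=0, Q=0, R=0, S=1: formula gives 1, G = 1 ✓
  P=0, Q=0, R=1, S=0: formula gives 1, but G = 0 ✗
Row (0,0,1,0) is a counterexample, so the formula is not equivalent to G.

No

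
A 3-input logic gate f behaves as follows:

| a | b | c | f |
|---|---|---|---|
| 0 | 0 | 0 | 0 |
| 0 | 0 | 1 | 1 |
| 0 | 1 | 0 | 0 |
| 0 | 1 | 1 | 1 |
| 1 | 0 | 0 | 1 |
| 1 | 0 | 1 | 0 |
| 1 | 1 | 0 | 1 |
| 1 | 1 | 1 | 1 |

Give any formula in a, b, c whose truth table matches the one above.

f(a, b, c) = NOT ((((NOT a AND NOT b) AND NOT c) OR ((NOT a AND b) AND NOT c)) OR ((a AND NOT b) AND c))

The 0-rows are (0,0,0), (0,1,0), (1,0,1). Take each as a conjunction (¬a·¬b·¬c, ¬a·b·¬c, a·¬b·c), form their disjunction, and complement — that gives a formula that is 1 everywhere f is.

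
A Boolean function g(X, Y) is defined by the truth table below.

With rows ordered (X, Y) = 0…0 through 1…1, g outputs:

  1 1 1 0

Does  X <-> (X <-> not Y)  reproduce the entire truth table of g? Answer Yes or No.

Check the formula against g row by row:
  X=0, Y=0: formula gives 1, g = 1 ✓
  X=0, Y=1: formula gives 0, but g = 1 ✗
A single disagreement suffices: at (0,1) they differ, so the formula does not compute g.

No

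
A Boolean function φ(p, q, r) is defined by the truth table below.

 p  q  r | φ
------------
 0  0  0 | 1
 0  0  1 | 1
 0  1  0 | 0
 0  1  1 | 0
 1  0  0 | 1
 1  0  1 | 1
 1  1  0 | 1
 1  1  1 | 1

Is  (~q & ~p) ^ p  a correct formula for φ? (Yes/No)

Yes

Check the formula against φ row by row:
  p=0, q=0, r=0: formula gives 1, φ = 1 ✓
  p=0, q=0, r=1: formula gives 1, φ = 1 ✓
  p=0, q=1, r=0: formula gives 0, φ = 0 ✓
  p=0, q=1, r=1: formula gives 0, φ = 0 ✓
  p=1, q=0, r=0: formula gives 1, φ = 1 ✓
  … (the remaining 3 rows also agree.)
Every row agrees, so the formula is equivalent.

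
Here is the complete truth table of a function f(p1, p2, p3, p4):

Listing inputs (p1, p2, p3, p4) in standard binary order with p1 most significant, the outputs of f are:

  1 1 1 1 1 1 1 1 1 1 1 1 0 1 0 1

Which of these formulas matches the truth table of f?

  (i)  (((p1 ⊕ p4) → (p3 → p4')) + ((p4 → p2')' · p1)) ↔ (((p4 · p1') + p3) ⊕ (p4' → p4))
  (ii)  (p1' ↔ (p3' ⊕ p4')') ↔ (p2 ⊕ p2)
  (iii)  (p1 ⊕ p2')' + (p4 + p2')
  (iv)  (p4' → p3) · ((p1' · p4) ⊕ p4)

(i) disagrees with f on (0,0,0,0) (formula → 0, table → 1); rule it out.
(ii) disagrees with f on (0,0,0,0) (formula → 0, table → 1); rule it out.
(iv) disagrees with f on (0,0,0,0) (formula → 0, table → 1); rule it out.
(iii) is the remaining candidate, and it agrees with f on all 16 inputs.

iii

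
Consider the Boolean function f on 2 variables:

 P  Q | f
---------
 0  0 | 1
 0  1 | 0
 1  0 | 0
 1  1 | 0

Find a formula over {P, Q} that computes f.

The output is 1 only when every input is 0 — NOR of all inputs.

f(P, Q) = ~(P | Q)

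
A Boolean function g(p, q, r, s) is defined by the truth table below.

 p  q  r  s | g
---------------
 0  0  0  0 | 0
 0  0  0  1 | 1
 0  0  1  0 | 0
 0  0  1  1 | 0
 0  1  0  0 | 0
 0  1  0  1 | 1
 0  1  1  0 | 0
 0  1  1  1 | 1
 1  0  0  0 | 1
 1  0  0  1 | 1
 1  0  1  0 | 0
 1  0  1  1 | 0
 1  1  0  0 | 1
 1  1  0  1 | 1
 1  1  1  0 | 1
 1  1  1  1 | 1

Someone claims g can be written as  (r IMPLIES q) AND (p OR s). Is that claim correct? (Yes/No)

Test each input against both g and the formula:
  p=0, q=0, r=0, s=0: formula gives 0, g = 0 ✓
  p=0, q=0, r=0, s=1: formula gives 1, g = 1 ✓
  p=0, q=0, r=1, s=0: formula gives 0, g = 0 ✓
  p=0, q=0, r=1, s=1: formula gives 0, g = 0 ✓
  …and likewise for the remaining 12 rows.
No disagreement on any input; they are logically equivalent.

Yes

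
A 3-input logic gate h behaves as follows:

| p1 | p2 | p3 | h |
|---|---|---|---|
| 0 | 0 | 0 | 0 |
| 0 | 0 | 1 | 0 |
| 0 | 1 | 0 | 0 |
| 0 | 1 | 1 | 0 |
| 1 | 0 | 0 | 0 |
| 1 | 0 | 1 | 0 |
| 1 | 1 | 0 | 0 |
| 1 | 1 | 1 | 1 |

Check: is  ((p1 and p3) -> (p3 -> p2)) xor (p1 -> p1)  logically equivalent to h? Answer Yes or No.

No

Test each input against both h and the formula:
  p1=0, p2=0, p3=0: formula gives 0, h = 0 ✓
  p1=0, p2=0, p3=1: formula gives 0, h = 0 ✓
  p1=0, p2=1, p3=0: formula gives 0, h = 0 ✓
  p1=0, p2=1, p3=1: formula gives 0, h = 0 ✓
  p1=1, p2=0, p3=0: formula gives 0, h = 0 ✓
  p1=1, p2=0, p3=1: formula gives 1, but h = 0 ✗
Row (1,0,1) is a counterexample, so the formula is not equivalent to h.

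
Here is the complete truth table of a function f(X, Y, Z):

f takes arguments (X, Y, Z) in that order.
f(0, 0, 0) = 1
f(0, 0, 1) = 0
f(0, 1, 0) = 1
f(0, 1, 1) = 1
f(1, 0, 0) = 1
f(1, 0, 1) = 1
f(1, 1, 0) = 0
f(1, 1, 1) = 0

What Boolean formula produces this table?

f is 0 on only 3 rows — (0,0,1), (1,1,0), (1,1,1). Writing each as a minterm (¬X·¬Y·Z, X·Y·¬Z, X·Y·Z) and OR-ing them characterizes exactly where f=0, so f is the negation of that disjunction.

f(X, Y, Z) = NOT ((((NOT X AND NOT Y) AND Z) OR ((X AND Y) AND NOT Z)) OR ((X AND Y) AND Z))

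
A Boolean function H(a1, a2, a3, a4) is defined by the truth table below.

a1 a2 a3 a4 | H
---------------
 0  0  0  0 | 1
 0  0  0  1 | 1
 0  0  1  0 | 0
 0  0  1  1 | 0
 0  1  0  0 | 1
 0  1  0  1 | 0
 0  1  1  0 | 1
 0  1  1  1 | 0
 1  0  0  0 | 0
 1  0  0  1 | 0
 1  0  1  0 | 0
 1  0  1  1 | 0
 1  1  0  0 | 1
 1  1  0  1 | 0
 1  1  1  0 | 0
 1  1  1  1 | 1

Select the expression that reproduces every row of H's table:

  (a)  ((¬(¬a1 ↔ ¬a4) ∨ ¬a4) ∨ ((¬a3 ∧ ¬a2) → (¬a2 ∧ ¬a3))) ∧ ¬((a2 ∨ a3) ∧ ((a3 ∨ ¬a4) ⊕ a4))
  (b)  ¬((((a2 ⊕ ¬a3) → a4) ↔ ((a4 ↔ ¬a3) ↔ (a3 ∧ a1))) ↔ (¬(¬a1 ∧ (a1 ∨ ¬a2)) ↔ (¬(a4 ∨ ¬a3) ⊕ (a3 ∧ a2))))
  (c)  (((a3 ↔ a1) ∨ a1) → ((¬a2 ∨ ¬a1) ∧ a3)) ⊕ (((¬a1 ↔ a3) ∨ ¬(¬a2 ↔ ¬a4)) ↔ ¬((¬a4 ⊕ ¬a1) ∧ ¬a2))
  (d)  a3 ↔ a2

b

(a) fails at (0,0,1,1): the formula yields 1, H is 0.
(c) fails at (0,0,0,0): the formula yields 0, H is 1.
(d) fails at (0,1,0,0): the formula yields 0, H is 1.
(b) is the remaining candidate, and it agrees with H on all 16 inputs.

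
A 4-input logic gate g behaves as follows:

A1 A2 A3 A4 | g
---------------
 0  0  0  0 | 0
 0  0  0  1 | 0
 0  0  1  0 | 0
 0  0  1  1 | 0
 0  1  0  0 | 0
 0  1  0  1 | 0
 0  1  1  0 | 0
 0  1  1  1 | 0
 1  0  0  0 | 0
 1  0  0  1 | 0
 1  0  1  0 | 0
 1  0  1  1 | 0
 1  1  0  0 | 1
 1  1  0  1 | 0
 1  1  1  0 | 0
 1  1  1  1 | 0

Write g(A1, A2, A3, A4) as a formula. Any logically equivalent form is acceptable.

Only row (1,1,0,0) gives 1. That row's minterm A1·A2·¬A3·¬A4 is g directly.

g(A1, A2, A3, A4) = ((A1 ∧ A2) ∧ ¬A3) ∧ ¬A4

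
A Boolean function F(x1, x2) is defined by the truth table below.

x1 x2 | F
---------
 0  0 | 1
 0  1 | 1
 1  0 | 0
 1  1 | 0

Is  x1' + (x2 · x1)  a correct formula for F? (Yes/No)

Check the formula against F row by row:
  x1=0, x2=0: formula gives 1, F = 1 ✓
  x1=0, x2=1: formula gives 1, F = 1 ✓
  x1=1, x2=0: formula gives 0, F = 0 ✓
  x1=1, x2=1: formula gives 1, but F = 0 ✗
A single disagreement suffices: at (1,1) they differ, so the formula does not compute F.

No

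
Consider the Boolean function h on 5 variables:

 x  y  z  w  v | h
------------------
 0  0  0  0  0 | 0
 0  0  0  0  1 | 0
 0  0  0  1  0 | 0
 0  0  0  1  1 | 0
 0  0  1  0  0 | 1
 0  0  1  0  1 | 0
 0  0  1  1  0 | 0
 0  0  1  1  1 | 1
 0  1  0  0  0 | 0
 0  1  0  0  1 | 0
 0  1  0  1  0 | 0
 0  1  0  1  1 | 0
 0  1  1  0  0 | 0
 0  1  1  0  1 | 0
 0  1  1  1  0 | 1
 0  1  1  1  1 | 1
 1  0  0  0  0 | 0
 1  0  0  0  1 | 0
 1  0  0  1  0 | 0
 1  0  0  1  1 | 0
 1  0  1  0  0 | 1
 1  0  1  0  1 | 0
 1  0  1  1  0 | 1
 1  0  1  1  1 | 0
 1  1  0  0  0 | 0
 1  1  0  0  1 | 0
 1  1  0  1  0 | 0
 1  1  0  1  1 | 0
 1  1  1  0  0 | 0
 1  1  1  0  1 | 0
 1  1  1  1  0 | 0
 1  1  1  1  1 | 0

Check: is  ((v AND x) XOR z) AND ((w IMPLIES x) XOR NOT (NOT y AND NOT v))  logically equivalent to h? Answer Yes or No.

Yes

Evaluate ((v AND x) XOR z) AND ((w IMPLIES x) XOR NOT (NOT y AND NOT v)) on each row and compare to h:
  x=0, y=0, z=0, w=0, v=0: formula gives 0, h = 0 ✓
  x=0, y=0, z=0, w=0, v=1: formula gives 0, h = 0 ✓
  x=0, y=0, z=0, w=1, v=0: formula gives 0, h = 0 ✓
  x=0, y=0, z=0, w=1, v=1: formula gives 0, h = 0 ✓
  …and likewise for the remaining 28 rows.
No disagreement on any input; they are logically equivalent.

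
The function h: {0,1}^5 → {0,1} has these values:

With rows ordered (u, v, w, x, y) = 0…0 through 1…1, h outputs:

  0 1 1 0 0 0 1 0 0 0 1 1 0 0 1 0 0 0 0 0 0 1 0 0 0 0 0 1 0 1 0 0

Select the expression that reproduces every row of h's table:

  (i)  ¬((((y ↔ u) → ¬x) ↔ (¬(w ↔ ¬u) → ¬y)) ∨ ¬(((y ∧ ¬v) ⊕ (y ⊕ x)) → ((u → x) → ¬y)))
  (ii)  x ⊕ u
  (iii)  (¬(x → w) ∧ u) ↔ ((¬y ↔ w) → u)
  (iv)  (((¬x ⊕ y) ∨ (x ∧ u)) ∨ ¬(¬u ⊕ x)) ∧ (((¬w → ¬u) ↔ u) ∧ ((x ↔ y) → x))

(ii): at (0,0,0,0,1) it gives 0, but h = 1 — eliminated.
(iii): at (0,0,0,1,0) it gives 0, but h = 1 — eliminated.
(iv): at (0,0,0,0,1) it gives 0, but h = 1 — eliminated.
That leaves (i). Evaluating it on every row reproduces the table of h exactly.

i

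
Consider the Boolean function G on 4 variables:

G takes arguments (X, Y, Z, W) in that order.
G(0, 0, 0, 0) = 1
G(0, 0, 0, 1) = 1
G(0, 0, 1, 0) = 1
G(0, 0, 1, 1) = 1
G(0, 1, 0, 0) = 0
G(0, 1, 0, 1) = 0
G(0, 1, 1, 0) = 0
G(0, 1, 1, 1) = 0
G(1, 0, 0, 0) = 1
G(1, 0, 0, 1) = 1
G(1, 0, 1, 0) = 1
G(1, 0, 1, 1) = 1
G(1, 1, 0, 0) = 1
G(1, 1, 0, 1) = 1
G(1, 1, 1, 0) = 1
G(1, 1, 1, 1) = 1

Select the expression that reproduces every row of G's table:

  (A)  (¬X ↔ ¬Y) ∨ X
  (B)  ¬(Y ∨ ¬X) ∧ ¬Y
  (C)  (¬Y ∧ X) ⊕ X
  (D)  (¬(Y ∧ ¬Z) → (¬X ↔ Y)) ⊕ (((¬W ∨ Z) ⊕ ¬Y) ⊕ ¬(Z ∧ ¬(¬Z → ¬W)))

A

(B) fails at (0,0,0,0): the formula yields 0, G is 1.
(C) fails at (0,0,0,0): the formula yields 0, G is 1.
(D) fails at (0,0,0,1): the formula yields 0, G is 1.
Only (A) survives; checking it on all 16 rows confirms it matches G.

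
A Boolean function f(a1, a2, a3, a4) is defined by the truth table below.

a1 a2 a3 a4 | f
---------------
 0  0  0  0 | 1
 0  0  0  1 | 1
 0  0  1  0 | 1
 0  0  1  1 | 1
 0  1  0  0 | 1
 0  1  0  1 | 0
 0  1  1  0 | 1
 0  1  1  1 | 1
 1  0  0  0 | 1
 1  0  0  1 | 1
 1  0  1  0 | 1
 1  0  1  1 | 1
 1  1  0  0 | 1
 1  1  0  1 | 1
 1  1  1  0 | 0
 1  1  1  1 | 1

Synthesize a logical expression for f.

f(a1, a2, a3, a4) = ~((((~a1 & a2) & ~a3) & a4) | (((a1 & a2) & a3) & ~a4))

f is 0 on only 2 rows — (0,1,0,1), (1,1,1,0). Writing each as a minterm (¬a1·a2·¬a3·a4, a1·a2·a3·¬a4) and OR-ing them characterizes exactly where f=0, so f is the negation of that disjunction.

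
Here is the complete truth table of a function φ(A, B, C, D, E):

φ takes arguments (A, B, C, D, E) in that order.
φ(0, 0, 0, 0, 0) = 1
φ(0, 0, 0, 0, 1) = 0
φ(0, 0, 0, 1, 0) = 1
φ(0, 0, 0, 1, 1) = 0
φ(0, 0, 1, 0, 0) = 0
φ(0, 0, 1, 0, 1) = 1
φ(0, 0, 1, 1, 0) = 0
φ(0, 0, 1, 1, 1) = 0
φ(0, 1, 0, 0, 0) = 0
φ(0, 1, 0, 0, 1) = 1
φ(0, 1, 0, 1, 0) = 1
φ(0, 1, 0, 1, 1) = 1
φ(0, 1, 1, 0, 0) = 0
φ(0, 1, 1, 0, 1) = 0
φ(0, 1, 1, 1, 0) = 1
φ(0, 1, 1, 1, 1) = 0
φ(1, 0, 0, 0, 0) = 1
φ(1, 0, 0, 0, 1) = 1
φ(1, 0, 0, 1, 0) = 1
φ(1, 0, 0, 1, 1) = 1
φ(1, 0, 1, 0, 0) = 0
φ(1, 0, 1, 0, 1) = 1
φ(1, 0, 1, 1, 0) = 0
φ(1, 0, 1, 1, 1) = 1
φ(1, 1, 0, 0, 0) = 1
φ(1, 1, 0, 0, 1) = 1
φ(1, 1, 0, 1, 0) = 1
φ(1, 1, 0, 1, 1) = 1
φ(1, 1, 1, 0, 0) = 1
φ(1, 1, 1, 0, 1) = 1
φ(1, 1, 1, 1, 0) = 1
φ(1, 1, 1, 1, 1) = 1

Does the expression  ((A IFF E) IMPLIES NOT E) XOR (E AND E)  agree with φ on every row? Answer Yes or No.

No

Check the formula against φ row by row:
  A=0, B=0, C=0, D=0, E=0: formula gives 1, φ = 1 ✓
  A=0, B=0, C=0, D=0, E=1: formula gives 0, φ = 0 ✓
  A=0, B=0, C=0, D=1, E=0: formula gives 1, φ = 1 ✓
  A=0, B=0, C=0, D=1, E=1: formula gives 0, φ = 0 ✓
  A=0, B=0, C=1, D=0, E=0: formula gives 1, but φ = 0 ✗
Since they disagree at (0,0,1,0,0), the expression is not a correct formula for φ.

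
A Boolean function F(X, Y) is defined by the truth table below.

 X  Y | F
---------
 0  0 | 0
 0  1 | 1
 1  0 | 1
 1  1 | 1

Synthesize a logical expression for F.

F(X, Y) = X + Y

The output is 1 whenever at least one input is 1 — the OR of all inputs.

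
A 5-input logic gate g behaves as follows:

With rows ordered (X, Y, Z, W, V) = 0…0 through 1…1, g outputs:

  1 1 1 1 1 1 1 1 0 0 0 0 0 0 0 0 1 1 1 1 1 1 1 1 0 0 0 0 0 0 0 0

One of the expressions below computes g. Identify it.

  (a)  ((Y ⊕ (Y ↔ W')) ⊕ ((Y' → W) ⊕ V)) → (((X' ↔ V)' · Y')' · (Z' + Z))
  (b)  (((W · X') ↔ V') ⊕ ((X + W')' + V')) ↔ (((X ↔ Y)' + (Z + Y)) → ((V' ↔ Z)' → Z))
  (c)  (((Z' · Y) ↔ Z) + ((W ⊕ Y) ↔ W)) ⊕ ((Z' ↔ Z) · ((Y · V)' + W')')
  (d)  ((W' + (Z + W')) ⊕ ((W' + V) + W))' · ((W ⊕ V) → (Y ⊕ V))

(a) disagrees with g on (0,1,0,0,0) (formula → 1, table → 0); rule it out.
(b) disagrees with g on (0,0,0,1,0) (formula → 0, table → 1); rule it out.
(d) disagrees with g on (0,0,0,1,0) (formula → 0, table → 1); rule it out.
Only (c) survives; checking it on all 32 rows confirms it matches g.

c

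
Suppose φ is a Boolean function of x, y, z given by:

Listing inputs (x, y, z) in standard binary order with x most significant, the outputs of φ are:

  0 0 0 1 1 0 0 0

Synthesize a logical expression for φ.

φ(x, y, z) = ((NOT x AND y) AND z) OR ((x AND NOT y) AND NOT z)

The 1-rows are (0,1,1), (1,0,0). Each contributes one minterm — ¬x·y·z; x·¬y·¬z — and their disjunction is a sum-of-products form of φ.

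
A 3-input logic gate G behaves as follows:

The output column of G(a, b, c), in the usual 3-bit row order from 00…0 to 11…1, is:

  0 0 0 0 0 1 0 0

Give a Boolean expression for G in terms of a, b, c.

G(a, b, c) = (a ∧ ¬b) ∧ c

G is 1 on exactly one input, (1,0,1), whose minterm is a·¬b·c. So G is just that conjunction.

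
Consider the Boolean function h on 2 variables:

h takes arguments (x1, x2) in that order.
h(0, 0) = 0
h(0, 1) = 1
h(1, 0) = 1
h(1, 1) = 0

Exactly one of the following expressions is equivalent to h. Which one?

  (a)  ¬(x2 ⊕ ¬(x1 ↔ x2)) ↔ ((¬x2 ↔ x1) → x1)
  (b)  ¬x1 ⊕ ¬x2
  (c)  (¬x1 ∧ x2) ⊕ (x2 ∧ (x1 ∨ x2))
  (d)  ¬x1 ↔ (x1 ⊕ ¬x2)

b

(a) disagrees with h on (0,0) (formula → 1, table → 0); rule it out.
(c) disagrees with h on (0,1) (formula → 0, table → 1); rule it out.
(d) disagrees with h on (0,0) (formula → 1, table → 0); rule it out.
Only (b) survives; checking it on all 4 rows confirms it matches h.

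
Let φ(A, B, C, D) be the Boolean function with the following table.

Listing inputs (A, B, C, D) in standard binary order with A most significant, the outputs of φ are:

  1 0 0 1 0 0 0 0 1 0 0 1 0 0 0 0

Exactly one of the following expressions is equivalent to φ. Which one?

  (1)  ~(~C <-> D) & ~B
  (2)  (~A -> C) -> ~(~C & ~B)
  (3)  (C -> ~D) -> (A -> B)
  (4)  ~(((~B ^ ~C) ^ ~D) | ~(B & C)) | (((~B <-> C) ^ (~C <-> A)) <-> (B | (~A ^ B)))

1

(2) disagrees with φ on (0,0,0,1) (formula → 1, table → 0); rule it out.
(3) disagrees with φ on (0,0,0,1) (formula → 1, table → 0); rule it out.
(4) disagrees with φ on (0,0,0,0) (formula → 0, table → 1); rule it out.
Only (1) survives; checking it on all 16 rows confirms it matches φ.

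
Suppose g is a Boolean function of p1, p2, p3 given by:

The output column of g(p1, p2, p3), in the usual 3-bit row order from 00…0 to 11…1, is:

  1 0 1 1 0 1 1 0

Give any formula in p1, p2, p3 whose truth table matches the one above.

g(p1, p2, p3) = ((((p1' · p2') · p3) + ((p1 · p2') · p3')) + ((p1 · p2) · p3))'

The 0-rows are (0,0,1), (1,0,0), (1,1,1). Take each as a conjunction (¬p1·¬p2·p3, p1·¬p2·¬p3, p1·p2·p3), form their disjunction, and complement — that gives a formula that is 1 everywhere g is.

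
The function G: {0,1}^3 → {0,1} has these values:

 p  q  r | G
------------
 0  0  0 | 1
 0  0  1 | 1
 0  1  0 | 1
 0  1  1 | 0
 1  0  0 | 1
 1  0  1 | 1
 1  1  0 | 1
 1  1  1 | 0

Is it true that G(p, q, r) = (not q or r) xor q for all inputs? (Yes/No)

Check the formula against G row by row:
  p=0, q=0, r=0: formula gives 1, G = 1 ✓
  p=0, q=0, r=1: formula gives 1, G = 1 ✓
  p=0, q=1, r=0: formula gives 1, G = 1 ✓
  p=0, q=1, r=1: formula gives 0, G = 0 ✓
  p=1, q=0, r=0: formula gives 1, G = 1 ✓
  … (the remaining 3 rows also agree.)
All 8 rows match — the expression computes G exactly.

Yes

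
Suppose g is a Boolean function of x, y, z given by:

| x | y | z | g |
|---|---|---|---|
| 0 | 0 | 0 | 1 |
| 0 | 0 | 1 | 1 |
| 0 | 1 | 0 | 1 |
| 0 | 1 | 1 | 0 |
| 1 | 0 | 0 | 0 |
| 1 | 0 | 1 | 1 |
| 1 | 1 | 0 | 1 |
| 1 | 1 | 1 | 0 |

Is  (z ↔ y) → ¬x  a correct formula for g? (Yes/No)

No

Check the formula against g row by row:
  x=0, y=0, z=0: formula gives 1, g = 1 ✓
  x=0, y=0, z=1: formula gives 1, g = 1 ✓
  x=0, y=1, z=0: formula gives 1, g = 1 ✓
  x=0, y=1, z=1: formula gives 1, but g = 0 ✗
Row (0,1,1) is a counterexample, so the formula is not equivalent to g.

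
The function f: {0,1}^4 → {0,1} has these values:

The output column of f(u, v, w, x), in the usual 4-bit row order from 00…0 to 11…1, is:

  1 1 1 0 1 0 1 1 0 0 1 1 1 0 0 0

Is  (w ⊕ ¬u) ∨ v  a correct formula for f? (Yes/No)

No

Evaluate (w ⊕ ¬u) ∨ v on each row and compare to f:
  u=0, v=0, w=0, x=0: formula gives 1, f = 1 ✓
  u=0, v=0, w=0, x=1: formula gives 1, f = 1 ✓
  u=0, v=0, w=1, x=0: formula gives 0, but f = 1 ✗
Row (0,0,1,0) is a counterexample, so the formula is not equivalent to f.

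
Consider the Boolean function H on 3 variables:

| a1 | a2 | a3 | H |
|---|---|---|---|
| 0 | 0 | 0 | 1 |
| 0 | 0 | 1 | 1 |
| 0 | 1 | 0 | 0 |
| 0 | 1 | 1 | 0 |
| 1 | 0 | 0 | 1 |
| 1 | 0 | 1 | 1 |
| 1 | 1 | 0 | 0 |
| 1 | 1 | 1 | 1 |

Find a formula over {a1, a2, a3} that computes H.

H(a1, a2, a3) = NOT ((((NOT a1 AND a2) AND NOT a3) OR ((NOT a1 AND a2) AND a3)) OR ((a1 AND a2) AND NOT a3))

There are just 3 zero rows: (0,1,0), (0,1,1), (1,1,0). Their minterms are ¬a1·a2·¬a3, ¬a1·a2·a3, a1·a2·¬a3; the OR of those covers precisely the 0-outputs, and negating it yields H.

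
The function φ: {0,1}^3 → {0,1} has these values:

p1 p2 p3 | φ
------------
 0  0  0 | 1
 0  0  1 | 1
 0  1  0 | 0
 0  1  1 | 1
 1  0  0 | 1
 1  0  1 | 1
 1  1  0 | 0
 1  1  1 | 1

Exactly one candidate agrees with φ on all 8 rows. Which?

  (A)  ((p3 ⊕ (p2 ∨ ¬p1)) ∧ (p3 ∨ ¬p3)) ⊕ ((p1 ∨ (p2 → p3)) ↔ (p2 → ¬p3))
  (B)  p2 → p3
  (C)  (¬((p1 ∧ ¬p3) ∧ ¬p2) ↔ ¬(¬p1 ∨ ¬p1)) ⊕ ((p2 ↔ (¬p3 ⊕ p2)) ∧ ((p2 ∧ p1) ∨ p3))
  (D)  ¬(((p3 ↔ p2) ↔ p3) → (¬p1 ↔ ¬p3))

B

(A) fails at (0,0,0): the formula yields 0, φ is 1.
(C) fails at (0,0,0): the formula yields 0, φ is 1.
(D) fails at (0,0,0): the formula yields 0, φ is 1.
That leaves (B). Evaluating it on every row reproduces the table of φ exactly.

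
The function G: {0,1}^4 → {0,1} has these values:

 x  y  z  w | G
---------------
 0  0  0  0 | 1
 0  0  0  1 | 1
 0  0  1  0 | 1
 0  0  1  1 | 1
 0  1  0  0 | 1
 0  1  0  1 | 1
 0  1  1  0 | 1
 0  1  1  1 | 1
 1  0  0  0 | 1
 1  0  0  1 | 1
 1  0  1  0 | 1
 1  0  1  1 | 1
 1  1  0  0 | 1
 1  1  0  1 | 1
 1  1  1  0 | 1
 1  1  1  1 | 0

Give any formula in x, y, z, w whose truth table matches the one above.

The output is 0 only when every input is 1 — NAND of all inputs.

G(x, y, z, w) = NOT (((x AND y) AND z) AND w)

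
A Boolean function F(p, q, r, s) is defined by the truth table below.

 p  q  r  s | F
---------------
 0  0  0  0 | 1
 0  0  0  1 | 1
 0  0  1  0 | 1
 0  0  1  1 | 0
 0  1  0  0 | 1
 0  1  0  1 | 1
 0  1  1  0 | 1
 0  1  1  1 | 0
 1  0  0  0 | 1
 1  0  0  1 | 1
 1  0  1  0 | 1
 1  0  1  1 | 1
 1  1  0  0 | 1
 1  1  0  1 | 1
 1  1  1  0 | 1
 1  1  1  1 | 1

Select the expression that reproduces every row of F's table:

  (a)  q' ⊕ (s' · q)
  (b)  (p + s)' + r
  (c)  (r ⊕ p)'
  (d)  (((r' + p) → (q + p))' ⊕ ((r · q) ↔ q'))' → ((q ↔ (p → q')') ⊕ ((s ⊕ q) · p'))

d

(a) disagrees with F on (0,0,1,1) (formula → 1, table → 0); rule it out.
(b) disagrees with F on (0,0,0,1) (formula → 0, table → 1); rule it out.
(c) disagrees with F on (0,0,1,0) (formula → 0, table → 1); rule it out.
That leaves (d). Evaluating it on every row reproduces the table of F exactly.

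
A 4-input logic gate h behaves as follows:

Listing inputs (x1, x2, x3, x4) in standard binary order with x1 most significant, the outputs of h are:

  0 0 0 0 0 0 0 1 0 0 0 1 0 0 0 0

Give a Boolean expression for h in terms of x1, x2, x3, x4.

h(x1, x2, x3, x4) = (((NOT x1 AND x2) AND x3) AND x4) OR (((x1 AND NOT x2) AND x3) AND x4)

Collect the rows where h=1 — (0,1,1,1), (1,0,1,1) — and write one minterm per row: ¬x1·x2·x3·x4, x1·¬x2·x3·x4. Their union (logical OR) reproduces the table exactly.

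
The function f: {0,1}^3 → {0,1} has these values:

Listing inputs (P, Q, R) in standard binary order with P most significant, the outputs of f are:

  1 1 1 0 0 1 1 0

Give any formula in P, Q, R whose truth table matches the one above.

f(P, Q, R) = ¬((((¬P ∧ Q) ∧ R) ∨ ((P ∧ ¬Q) ∧ ¬R)) ∨ ((P ∧ Q) ∧ R))

The 0-rows are (0,1,1), (1,0,0), (1,1,1). Take each as a conjunction (¬P·Q·R, P·¬Q·¬R, P·Q·R), form their disjunction, and complement — that gives a formula that is 1 everywhere f is.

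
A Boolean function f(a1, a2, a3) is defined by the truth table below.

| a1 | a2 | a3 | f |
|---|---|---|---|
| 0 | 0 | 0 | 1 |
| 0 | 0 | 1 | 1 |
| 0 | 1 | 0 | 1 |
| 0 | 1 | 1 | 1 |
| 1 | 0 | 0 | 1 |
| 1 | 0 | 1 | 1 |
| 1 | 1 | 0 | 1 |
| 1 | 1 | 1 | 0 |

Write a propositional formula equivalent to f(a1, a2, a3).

The output is 0 only when every input is 1 — NAND of all inputs.

f(a1, a2, a3) = NOT ((a1 AND a2) AND a3)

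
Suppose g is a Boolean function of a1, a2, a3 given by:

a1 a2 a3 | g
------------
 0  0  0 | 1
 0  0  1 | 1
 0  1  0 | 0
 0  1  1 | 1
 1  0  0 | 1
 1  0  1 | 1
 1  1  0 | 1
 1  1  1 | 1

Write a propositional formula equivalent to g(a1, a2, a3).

Only row (0,1,0) gives 0. So g is 1 everywhere except there — the complement of the minterm ¬a1·a2·¬a3.

g(a1, a2, a3) = ((a1' · a2) · a3')'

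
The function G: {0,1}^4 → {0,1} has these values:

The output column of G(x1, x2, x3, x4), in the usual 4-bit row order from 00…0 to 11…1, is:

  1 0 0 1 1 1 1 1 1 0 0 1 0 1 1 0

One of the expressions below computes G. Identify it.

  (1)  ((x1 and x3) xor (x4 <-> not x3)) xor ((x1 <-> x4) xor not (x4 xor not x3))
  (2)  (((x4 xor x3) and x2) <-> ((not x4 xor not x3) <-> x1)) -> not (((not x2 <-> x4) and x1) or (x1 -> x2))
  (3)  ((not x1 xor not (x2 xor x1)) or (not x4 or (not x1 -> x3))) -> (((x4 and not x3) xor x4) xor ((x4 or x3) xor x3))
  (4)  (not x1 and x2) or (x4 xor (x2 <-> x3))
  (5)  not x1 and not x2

(1) disagrees with G on (0,0,1,0) (formula → 1, table → 0); rule it out.
(2) disagrees with G on (1,0,0,1) (formula → 1, table → 0); rule it out.
(3) disagrees with G on (0,0,0,0) (formula → 0, table → 1); rule it out.
(5) disagrees with G on (0,0,0,1) (formula → 1, table → 0); rule it out.
That leaves (4). Evaluating it on every row reproduces the table of G exactly.

4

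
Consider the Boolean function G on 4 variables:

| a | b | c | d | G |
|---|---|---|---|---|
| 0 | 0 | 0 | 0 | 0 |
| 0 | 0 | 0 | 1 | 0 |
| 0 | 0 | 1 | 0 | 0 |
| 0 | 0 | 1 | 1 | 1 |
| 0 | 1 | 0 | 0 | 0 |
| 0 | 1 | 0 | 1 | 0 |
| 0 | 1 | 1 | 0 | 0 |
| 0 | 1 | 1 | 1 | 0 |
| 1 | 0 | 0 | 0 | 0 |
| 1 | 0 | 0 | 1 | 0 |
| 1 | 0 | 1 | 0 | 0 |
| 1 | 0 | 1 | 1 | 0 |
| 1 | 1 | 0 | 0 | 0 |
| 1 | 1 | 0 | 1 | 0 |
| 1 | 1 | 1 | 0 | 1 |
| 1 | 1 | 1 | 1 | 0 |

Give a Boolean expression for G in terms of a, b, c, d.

Collect the rows where G=1 — (0,0,1,1), (1,1,1,0) — and write one minterm per row: ¬a·¬b·c·d, a·b·c·¬d. Their union (logical OR) reproduces the table exactly.

G(a, b, c, d) = (((¬a ∧ ¬b) ∧ c) ∧ d) ∨ (((a ∧ b) ∧ c) ∧ ¬d)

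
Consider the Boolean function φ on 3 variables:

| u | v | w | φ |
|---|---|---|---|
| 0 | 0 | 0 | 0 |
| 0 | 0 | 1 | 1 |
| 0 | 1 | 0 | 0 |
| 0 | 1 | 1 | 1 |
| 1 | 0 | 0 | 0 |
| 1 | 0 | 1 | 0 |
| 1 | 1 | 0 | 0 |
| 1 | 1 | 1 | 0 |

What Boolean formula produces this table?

φ=1 on 2 inputs: (0,0,1), (0,1,1). Reading each as a conjunction of literals (¬u·¬v·w, ¬u·v·w) and taking the OR gives the canonical DNF.

φ(u, v, w) = ((NOT u AND NOT v) AND w) OR ((NOT u AND v) AND w)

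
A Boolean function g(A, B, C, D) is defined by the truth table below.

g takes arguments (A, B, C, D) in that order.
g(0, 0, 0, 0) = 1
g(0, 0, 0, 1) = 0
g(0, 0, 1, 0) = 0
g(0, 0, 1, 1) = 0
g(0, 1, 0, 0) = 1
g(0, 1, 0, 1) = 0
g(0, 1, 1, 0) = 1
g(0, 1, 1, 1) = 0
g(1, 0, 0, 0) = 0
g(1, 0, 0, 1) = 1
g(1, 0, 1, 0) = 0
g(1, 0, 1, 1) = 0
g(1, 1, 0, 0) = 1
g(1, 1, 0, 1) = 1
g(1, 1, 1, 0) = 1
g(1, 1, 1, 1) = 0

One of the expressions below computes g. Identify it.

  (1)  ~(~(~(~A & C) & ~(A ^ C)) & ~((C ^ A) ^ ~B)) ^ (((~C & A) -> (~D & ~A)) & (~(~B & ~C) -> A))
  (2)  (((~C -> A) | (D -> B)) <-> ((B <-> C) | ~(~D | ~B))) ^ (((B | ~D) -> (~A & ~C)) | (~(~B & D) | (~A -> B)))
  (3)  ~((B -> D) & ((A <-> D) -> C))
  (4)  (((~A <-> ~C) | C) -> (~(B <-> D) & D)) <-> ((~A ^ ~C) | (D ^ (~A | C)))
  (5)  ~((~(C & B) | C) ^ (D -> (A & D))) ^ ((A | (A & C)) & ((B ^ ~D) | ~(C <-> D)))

(1) disagrees with g on (0,0,0,0) (formula → 0, table → 1); rule it out.
(2) disagrees with g on (0,0,0,0) (formula → 0, table → 1); rule it out.
(4) disagrees with g on (0,0,0,0) (formula → 0, table → 1); rule it out.
(5) disagrees with g on (0,0,1,0) (formula → 1, table → 0); rule it out.
That leaves (3). Evaluating it on every row reproduces the table of g exactly.

3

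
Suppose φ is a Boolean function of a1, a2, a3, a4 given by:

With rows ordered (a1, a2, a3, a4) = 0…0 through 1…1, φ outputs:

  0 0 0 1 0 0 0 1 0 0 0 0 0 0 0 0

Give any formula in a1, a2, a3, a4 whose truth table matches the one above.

φ(a1, a2, a3, a4) = (((NOT a1 AND NOT a2) AND a3) AND a4) OR (((NOT a1 AND a2) AND a3) AND a4)

The 1-rows are (0,0,1,1), (0,1,1,1). Each contributes one minterm — ¬a1·¬a2·a3·a4; ¬a1·a2·a3·a4 — and their disjunction is a sum-of-products form of φ.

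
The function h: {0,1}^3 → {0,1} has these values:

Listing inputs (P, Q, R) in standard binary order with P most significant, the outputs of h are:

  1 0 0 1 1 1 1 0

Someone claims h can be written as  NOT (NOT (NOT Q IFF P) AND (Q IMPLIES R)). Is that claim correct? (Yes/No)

No

Test each input against both h and the formula:
  P=0, Q=0, R=0: formula gives 0, but h = 1 ✗
Since they disagree at (0,0,0), the expression is not a correct formula for h.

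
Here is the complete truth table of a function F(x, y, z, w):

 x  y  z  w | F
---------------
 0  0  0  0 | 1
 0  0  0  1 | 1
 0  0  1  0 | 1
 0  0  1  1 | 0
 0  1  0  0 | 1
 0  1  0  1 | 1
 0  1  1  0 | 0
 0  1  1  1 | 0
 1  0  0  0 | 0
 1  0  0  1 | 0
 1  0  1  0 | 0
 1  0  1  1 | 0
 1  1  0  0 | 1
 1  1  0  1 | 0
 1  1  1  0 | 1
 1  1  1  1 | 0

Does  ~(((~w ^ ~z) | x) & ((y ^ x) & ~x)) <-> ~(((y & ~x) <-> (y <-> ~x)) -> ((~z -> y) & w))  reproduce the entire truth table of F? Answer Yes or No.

Check the formula against F row by row:
  x=0, y=0, z=0, w=0: formula gives 1, F = 1 ✓
  x=0, y=0, z=0, w=1: formula gives 1, F = 1 ✓
  x=0, y=0, z=1, w=0: formula gives 1, F = 1 ✓
  x=0, y=0, z=1, w=1: formula gives 0, F = 0 ✓
  … (the remaining 12 rows also agree.)
Every row agrees, so the formula is equivalent.

Yes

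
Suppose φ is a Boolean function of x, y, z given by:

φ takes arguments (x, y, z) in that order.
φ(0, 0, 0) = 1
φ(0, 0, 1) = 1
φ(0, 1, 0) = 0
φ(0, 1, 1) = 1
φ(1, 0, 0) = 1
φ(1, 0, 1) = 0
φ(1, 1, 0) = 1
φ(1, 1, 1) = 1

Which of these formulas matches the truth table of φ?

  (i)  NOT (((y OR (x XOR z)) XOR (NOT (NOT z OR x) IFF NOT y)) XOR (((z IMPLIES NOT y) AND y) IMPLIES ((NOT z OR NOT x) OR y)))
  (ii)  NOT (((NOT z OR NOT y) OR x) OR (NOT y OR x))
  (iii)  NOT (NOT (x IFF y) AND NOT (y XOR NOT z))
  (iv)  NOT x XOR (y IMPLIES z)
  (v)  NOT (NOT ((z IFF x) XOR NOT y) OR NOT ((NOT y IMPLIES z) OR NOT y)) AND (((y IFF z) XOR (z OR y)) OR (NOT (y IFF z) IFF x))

(i) fails at (0,0,0): the formula yields 0, φ is 1.
(ii) fails at (0,0,0): the formula yields 0, φ is 1.
(iv) fails at (0,0,0): the formula yields 0, φ is 1.
(v) fails at (0,0,0): the formula yields 0, φ is 1.
Only (iii) survives; checking it on all 8 rows confirms it matches φ.

iii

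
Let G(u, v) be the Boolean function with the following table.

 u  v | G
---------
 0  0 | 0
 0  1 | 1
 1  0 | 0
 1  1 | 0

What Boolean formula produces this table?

G(u, v) = u' · v

1 only at (0,1): NOT u AND v.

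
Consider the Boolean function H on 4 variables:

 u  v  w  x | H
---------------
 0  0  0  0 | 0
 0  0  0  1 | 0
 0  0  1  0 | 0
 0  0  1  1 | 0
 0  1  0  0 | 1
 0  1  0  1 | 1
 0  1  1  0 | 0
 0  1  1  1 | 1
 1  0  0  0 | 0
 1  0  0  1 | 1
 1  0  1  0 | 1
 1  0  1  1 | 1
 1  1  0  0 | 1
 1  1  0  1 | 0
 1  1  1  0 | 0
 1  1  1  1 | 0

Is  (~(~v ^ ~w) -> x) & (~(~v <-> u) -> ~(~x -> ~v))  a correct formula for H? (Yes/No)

Test each input against both H and the formula:
  u=0, v=0, w=0, x=0: formula gives 0, H = 0 ✓
  u=0, v=0, w=0, x=1: formula gives 0, H = 0 ✓
  u=0, v=0, w=1, x=0: formula gives 0, H = 0 ✓
  u=0, v=0, w=1, x=1: formula gives 0, H = 0 ✓
  …and likewise for the remaining 12 rows.
No disagreement on any input; they are logically equivalent.

Yes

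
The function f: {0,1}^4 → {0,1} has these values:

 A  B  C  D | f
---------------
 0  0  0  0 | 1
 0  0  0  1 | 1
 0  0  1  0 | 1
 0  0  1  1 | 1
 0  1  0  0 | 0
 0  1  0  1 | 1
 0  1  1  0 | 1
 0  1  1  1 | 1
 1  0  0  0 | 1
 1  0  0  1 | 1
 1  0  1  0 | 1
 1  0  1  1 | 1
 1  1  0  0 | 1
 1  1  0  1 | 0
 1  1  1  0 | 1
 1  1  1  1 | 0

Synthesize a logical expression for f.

f(A, B, C, D) = ¬(((((¬A ∧ B) ∧ ¬C) ∧ ¬D) ∨ (((A ∧ B) ∧ ¬C) ∧ D)) ∨ (((A ∧ B) ∧ C) ∧ D))

f is 0 on only 3 rows — (0,1,0,0), (1,1,0,1), (1,1,1,1). Writing each as a minterm (¬A·B·¬C·¬D, A·B·¬C·D, A·B·C·D) and OR-ing them characterizes exactly where f=0, so f is the negation of that disjunction.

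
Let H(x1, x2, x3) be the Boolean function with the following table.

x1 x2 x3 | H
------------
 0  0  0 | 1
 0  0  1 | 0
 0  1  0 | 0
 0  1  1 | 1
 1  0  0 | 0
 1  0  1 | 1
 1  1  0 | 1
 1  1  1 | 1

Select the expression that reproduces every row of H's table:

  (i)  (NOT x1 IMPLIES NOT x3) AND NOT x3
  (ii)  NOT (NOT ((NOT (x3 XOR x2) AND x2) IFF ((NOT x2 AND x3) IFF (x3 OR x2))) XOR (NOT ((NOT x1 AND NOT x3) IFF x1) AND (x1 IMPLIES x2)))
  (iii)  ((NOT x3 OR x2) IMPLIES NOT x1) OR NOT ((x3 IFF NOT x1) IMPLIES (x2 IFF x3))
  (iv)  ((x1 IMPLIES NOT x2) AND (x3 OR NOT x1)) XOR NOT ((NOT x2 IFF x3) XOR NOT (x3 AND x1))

(i): at (0,1,0) it gives 1, but H = 0 — eliminated.
(ii): at (0,1,1) it gives 0, but H = 1 — eliminated.
(iii): at (0,0,1) it gives 1, but H = 0 — eliminated.
That leaves (iv). Evaluating it on every row reproduces the table of H exactly.

iv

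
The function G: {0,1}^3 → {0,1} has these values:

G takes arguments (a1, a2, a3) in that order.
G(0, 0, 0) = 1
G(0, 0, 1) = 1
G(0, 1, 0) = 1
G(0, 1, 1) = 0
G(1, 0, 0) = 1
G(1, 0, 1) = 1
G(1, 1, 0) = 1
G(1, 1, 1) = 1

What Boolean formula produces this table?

G(a1, a2, a3) = NOT ((NOT a1 AND a2) AND a3)

G is 0 on exactly one input, (0,1,1), whose minterm is ¬a1·a2·a3. So G is the negation of that single conjunction.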